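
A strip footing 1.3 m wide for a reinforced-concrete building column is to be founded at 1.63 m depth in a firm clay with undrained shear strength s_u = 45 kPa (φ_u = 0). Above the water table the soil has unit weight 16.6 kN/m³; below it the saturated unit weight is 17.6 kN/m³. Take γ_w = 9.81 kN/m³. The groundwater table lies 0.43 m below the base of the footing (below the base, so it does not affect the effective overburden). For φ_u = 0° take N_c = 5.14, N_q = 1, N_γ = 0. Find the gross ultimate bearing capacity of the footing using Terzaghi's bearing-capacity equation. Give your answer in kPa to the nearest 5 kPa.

q = γ·D_f = 16.6 × 1.63 = 27.058 kPa.
c·N_c = 45 × 5.14 = 231.3 kPa
q·N_q = 27.058 × 1 = 27.058 kPa
q_ult = 231.3 + 27.058 = 258.36 kPa.

q_ult ≈ 260 kPa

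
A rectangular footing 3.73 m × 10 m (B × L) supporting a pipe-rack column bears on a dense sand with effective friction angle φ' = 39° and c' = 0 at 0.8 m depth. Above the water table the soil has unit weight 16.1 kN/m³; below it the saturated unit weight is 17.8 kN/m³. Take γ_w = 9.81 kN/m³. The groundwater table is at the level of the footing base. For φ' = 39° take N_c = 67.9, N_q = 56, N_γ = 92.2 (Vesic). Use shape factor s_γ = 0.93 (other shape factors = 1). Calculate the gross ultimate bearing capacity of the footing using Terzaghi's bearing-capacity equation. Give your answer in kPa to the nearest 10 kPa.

q_ult ≈ 2000 kPa

q = γ·D_f = 16.1 × 0.8 = 12.88 kPa.
For the ½γBN_γ term take γ' = 17.8 − 9.81 = 7.99 kN/m³ (soil below base is submerged).
q·N_q = 12.88 × 56 = 721.28 kPa
0.5·γ·B·N_γ·s_γ = 0.5 × 7.99 × 3.73 × 92.2 × 0.93 = 1277.7 kPa
q_ult = 721.28 + 1277.7 = 1999 kPa.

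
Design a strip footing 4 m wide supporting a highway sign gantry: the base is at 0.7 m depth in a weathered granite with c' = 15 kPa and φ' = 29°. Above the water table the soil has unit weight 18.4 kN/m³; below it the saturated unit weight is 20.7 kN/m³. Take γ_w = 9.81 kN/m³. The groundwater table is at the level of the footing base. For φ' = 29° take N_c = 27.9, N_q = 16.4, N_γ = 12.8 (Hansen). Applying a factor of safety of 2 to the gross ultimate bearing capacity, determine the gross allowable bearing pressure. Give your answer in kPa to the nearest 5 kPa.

Effective surcharge at the founding depth q = γ·D_f = 18.4 × 0.7 = 12.88 kPa.
The water table coincides with the base, so in the self-weight term γ → γ' = 10.89 kN/m³.
q_ult = c·N_c + q·N_q + 0.5·γ·B·N_γ
     = 15 × 27.9 + 12.88 × 16.4 + 0.5 × 10.89 × 4 × 12.8
     = 418.5 + 211.23 + 278.78 = 908.52 kPa.
q_all = q_ult / FS = 908.52 / 2 = 454.26 kPa.

q_all ≈ 455 kPa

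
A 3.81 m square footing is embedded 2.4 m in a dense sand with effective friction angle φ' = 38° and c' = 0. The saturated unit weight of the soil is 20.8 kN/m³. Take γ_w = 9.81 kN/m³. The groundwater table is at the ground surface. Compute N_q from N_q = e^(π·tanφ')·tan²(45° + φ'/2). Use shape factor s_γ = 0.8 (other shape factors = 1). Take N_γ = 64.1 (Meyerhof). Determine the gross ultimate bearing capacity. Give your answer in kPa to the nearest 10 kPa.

q_ult ≈ 2360 kPa

tan38° = 0.7813, so N_q = e^(π×0.7813)·tan²(64°) = 11.64 × 4.204 = 48.93.
Water table at ground surface, so effective unit weight γ' = 20.8 − 9.81 = 10.99 kN/m³ is used throughout; overburden q = 10.99 × 2.4 = 26.376 kPa; the same γ' applies in the ½γBN_γ term.
Surcharge term q·N_q = 26.376 × 48.933 = 1290.7 kPa; self-weight term 0.5·γ·B·N_γ·s_γ = 0.5 × 10.99 × 3.81 × 64.1 × 0.8 = 1073.6 kPa.
q_ult = 1290.7 + 1073.6 = 2364.3 kPa.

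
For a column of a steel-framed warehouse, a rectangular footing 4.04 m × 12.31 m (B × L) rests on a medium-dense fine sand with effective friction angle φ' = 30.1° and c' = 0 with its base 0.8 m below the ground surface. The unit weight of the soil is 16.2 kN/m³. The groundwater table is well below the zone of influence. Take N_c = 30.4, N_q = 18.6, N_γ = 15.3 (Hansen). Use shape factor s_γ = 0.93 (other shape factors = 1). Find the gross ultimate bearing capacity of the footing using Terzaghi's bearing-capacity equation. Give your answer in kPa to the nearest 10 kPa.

q_ult ≈ 710 kPa

Effective surcharge at the founding depth q = γ·D_f = 16.2 × 0.8 = 12.96 kPa.
q_ult = q·N_q + 0.5·γ·B·N_γ·s_γ
     = 12.96 × 18.6 + 0.5 × 16.2 × 4.04 × 15.3 × 0.93
     = 241.06 + 465.63 = 706.69 kPa.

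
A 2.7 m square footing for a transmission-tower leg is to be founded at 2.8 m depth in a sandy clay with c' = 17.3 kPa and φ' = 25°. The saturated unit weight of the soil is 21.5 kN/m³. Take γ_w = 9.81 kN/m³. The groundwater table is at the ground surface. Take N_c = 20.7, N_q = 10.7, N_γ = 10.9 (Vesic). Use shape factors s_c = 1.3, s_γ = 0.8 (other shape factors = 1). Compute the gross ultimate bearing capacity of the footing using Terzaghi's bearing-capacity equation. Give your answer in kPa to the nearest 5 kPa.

q_ult ≈ 955 kPa

γ' = 21.5 − 9.81 = 11.69 kN/m³ (submerged throughout). q = 11.69 × 2.8 = 32.732 kPa; the same γ' applies in the ½γBN_γ term.
c·N_c·s_c = 17.3 × 20.7 × 1.3 = 465.54 kPa
q·N_q = 32.732 × 10.7 = 350.23 kPa
0.5·γ·B·N_γ·s_γ = 0.5 × 11.69 × 2.7 × 10.9 × 0.8 = 137.61 kPa
q_ult = 465.54 + 350.23 + 137.61 = 953.39 kPa.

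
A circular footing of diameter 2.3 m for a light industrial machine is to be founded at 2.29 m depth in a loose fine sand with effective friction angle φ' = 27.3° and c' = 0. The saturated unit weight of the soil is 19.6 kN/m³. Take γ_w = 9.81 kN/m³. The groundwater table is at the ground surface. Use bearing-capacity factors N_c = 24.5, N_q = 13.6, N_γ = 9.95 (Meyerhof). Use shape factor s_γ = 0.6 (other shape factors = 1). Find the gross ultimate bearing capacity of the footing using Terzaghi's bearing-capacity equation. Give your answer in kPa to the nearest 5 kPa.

q_ult ≈ 370 kPa

With the water table at the surface the whole profile is submerged: γ' = 19.6 − 9.81 = 9.79 kN/m³, so q = γ'·D_f = 22.419 kPa; the same γ' applies in the ½γBN_γ term.
q_ult = q·N_q + 0.5·γ·B·N_γ·s_γ
     = 22.419 × 13.6 + 0.5 × 9.79 × 2.3 × 9.95 × 0.6
     = 304.9 + 67.213 = 372.11 kPa.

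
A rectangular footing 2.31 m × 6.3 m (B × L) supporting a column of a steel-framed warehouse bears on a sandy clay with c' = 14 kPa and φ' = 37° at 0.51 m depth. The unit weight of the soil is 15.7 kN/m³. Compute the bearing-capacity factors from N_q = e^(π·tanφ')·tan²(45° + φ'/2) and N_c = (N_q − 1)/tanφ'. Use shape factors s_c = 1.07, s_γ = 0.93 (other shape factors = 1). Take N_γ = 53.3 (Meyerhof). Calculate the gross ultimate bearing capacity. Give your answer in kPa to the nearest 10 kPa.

q_ult ≈ 2080 kPa

tan37° = 0.7536, so N_q = e^(π×0.7536)·tan²(63.5°) = 10.669 × 4.023 = 42.92.
N_c = (42.92 − 1)/tan37° = 55.63.
Overburden at base level: q = 15.7 × 0.51 = 8.007 kPa.
Cohesion term c·N_c·s_c = 14 × 55.63 × 1.07 = 833.33 kPa; surcharge term q·N_q = 8.007 × 42.92 = 343.66 kPa; self-weight term 0.5·γ·B·N_γ·s_γ = 0.5 × 15.7 × 2.31 × 53.3 × 0.93 = 898.86 kPa.
q_ult = 833.33 + 343.66 + 898.86 = 2075.9 kPa.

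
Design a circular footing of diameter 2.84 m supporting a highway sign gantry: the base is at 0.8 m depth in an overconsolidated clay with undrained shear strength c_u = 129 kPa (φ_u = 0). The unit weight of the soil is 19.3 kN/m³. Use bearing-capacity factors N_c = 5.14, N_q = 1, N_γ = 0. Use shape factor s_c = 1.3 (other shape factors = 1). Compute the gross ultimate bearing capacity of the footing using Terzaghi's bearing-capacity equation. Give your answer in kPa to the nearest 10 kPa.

Effective surcharge at the founding depth q = γ·D_f = 19.3 × 0.8 = 15.44 kPa.
q_ult = c·N_c·s_c + q·N_q
     = 129 × 5.14 × 1.3 + 15.44 × 1
     = 861.98 + 15.44 = 877.42 kPa.

q_ult ≈ 880 kPa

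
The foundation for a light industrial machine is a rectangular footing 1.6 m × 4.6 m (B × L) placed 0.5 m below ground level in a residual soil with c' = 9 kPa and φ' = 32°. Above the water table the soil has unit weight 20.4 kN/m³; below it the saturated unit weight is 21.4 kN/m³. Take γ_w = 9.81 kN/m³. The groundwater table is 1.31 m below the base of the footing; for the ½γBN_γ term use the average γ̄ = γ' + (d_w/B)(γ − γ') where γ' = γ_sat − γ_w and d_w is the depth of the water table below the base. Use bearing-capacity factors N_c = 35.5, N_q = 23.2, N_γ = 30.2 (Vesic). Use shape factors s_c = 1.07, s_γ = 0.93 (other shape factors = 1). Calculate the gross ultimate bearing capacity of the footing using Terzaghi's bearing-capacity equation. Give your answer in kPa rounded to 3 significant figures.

Overburden at base level: q = 20.4 × 0.5 = 10.2 kPa.
The water table is 1.31 m below the base (< B = 1.6 m), so the ½γBN_γ term uses γ̄ = γ' + (d_w/B)(γ − γ') = 11.59 + (1.31/1.6)(20.4 − 11.59) = 18.803 kN/m³.
Cohesion term c·N_c·s_c = 9 × 35.5 × 1.07 = 341.87 kPa; surcharge term q·N_q = 10.2 × 23.2 = 236.64 kPa; self-weight term 0.5·γ·B·N_γ·s_γ = 0.5 × 18.803 × 1.6 × 30.2 × 0.93 = 422.49 kPa.
q_ult = 341.87 + 236.64 + 422.49 = 1001 kPa.

q_ult ≈ 1000 kPa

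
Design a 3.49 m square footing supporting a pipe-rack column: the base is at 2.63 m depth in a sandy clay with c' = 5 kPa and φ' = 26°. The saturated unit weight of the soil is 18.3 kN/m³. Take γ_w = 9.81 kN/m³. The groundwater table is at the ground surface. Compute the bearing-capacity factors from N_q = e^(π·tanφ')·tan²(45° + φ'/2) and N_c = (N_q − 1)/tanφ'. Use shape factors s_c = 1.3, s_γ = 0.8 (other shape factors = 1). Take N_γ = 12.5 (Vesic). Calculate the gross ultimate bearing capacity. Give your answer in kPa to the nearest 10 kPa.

tan26° = 0.4877, so N_q = e^(π×0.4877)·tan²(58°) = 4.629 × 2.561 = 11.85.
N_c = (11.85 − 1)/tan26° = 22.25.
Water table at ground surface, so effective unit weight γ' = 18.3 − 9.81 = 8.49 kN/m³ is used throughout; overburden q = 8.49 × 2.63 = 22.329 kPa; the same γ' applies in the ½γBN_γ term.
Cohesion term c·N_c·s_c = 5 × 22.254 × 1.3 = 144.65 kPa; surcharge term q·N_q = 22.329 × 11.854 = 264.69 kPa; self-weight term 0.5·γ·B·N_γ·s_γ = 0.5 × 8.49 × 3.49 × 12.5 × 0.8 = 148.15 kPa.
q_ult = 144.65 + 264.69 + 148.15 = 557.49 kPa.

q_ult ≈ 560 kPa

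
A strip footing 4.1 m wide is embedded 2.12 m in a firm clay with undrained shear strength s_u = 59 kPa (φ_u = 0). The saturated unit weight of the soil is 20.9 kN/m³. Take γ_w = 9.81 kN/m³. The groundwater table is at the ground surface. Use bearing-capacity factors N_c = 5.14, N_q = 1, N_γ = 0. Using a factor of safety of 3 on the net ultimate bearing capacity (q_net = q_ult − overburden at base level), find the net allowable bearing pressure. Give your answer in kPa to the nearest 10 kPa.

q_all(net) ≈ 100 kPa

γ' = 20.9 − 9.81 = 11.09 kN/m³ (submerged throughout). q = 11.09 × 2.12 = 23.511 kPa.
c·N_c = 59 × 5.14 = 303.26 kPa
q·N_q = 23.511 × 1 = 23.511 kPa
q_ult = 303.26 + 23.511 = 326.77 kPa.
q_net = 326.77 − 23.511 = 303.26 kPa.
q_all(net) = 303.26 / 3 = 101.09 kPa.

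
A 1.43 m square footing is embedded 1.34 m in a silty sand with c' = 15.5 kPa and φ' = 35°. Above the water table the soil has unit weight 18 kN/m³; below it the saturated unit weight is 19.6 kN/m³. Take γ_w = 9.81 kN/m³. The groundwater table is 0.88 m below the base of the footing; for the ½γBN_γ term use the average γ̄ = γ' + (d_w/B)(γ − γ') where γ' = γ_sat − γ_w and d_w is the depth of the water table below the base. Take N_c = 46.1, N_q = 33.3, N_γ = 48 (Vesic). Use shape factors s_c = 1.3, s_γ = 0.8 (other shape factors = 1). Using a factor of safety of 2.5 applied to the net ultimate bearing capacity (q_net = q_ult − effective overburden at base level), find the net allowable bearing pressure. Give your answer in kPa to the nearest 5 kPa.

q = γ·D_f = 18 × 1.34 = 24.12 kPa.
γ' = 9.79 kN/m³; averaging over the depth B below the base, γ̄ = γ' + (d_w/B)(γ − γ') = 14.842 kN/m³.
c·N_c·s_c = 15.5 × 46.1 × 1.3 = 928.92 kPa
q·N_q = 24.12 × 33.3 = 803.2 kPa
0.5·γ·B·N_γ·s_γ = 0.5 × 14.842 × 1.43 × 48 × 0.8 = 407.51 kPa
q_ult = 928.92 + 803.2 + 407.51 = 2139.6 kPa.
Net ultimate: q_net = 2139.6 − 24.12 = 2115.5 kPa.
q_all(net) = 2115.5 / 2.5 = 846.2 kPa.

q_all(net) ≈ 845 kPa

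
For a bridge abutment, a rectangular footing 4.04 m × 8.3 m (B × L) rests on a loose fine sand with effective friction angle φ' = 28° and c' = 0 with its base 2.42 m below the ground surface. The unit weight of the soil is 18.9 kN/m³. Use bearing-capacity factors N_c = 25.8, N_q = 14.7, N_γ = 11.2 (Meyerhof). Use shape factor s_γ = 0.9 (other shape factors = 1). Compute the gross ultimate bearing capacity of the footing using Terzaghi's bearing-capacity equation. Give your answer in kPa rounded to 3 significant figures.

q_ult ≈ 1060 kPa

Effective surcharge at the founding depth q = γ·D_f = 18.9 × 2.42 = 45.738 kPa.
q_ult = q·N_q + 0.5·γ·B·N_γ·s_γ
     = 45.738 × 14.7 + 0.5 × 18.9 × 4.04 × 11.2 × 0.9
     = 672.35 + 384.83 = 1057.2 kPa.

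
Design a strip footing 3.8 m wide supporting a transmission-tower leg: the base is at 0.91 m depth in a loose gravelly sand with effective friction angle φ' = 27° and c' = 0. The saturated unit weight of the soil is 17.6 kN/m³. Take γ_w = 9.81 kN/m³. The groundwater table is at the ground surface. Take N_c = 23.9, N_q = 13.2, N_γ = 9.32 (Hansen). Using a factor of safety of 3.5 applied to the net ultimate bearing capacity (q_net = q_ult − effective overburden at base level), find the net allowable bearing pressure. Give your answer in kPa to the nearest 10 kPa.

q_all(net) ≈ 60 kPa

With the water table at the surface the whole profile is submerged: γ' = 17.6 − 9.81 = 7.79 kN/m³, so q = γ'·D_f = 7.0889 kPa; the same γ' applies in the ½γBN_γ term.
q_ult = q·N_q + 0.5·γ·B·N_γ
     = 7.0889 × 13.2 + 0.5 × 7.79 × 3.8 × 9.32
     = 93.573 + 137.95 = 231.52 kPa.
Net ultimate: q_net = 231.52 − 7.0889 = 224.43 kPa.
q_all(net) = 224.43 / 3.5 = 64.123 kPa.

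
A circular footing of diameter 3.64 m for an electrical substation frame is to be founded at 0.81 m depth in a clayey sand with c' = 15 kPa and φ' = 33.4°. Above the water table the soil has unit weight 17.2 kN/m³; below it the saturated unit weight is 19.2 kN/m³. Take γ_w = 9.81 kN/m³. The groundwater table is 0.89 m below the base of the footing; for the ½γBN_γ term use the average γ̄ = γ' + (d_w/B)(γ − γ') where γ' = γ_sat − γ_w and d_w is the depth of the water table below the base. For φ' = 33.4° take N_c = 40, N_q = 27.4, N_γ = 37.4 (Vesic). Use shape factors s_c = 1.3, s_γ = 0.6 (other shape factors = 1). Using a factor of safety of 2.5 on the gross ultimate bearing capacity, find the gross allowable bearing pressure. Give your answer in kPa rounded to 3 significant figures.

q_all ≈ 649 kPa

q = γ·D_f = 17.2 × 0.81 = 13.932 kPa.
γ' = 9.39 kN/m³; averaging over the depth B below the base, γ̄ = γ' + (d_w/B)(γ − γ') = 11.3 kN/m³.
c·N_c·s_c = 15 × 40 × 1.3 = 780 kPa
q·N_q = 13.932 × 27.4 = 381.74 kPa
0.5·γ·B·N_γ·s_γ = 0.5 × 11.3 × 3.64 × 37.4 × 0.6 = 461.48 kPa
q_ult = 780 + 381.74 + 461.48 = 1623.2 kPa.
q_all = 1623.2 / 2.5 = 649.29 kPa.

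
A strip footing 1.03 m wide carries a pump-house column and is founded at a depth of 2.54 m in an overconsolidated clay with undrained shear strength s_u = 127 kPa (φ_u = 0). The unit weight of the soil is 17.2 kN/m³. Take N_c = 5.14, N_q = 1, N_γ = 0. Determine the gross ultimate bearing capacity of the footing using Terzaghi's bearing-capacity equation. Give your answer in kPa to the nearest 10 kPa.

q_ult ≈ 700 kPa

q = γ·D_f = 17.2 × 2.54 = 43.688 kPa.
c·N_c = 127 × 5.14 = 652.78 kPa
q·N_q = 43.688 × 1 = 43.688 kPa
q_ult = 652.78 + 43.688 = 696.47 kPa.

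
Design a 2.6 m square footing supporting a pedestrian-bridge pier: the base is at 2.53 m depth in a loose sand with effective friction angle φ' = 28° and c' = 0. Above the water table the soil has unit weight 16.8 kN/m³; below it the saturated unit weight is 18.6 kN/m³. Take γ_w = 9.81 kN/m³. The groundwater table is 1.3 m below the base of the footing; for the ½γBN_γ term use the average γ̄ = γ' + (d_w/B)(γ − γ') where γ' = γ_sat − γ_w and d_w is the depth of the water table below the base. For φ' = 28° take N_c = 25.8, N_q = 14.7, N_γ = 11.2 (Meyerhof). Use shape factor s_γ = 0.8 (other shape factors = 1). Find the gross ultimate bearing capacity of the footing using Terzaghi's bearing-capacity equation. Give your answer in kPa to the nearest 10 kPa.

Effective surcharge at the founding depth q = γ·D_f = 16.8 × 2.53 = 42.504 kPa.
With d_w = 1.3 m < B, γ̄ = 8.79 + (1.3/2.6) × (16.8 − 8.79) = 12.795 kN/m³.
q_ult = q·N_q + 0.5·γ·B·N_γ·s_γ
     = 42.504 × 14.7 + 0.5 × 12.795 × 2.6 × 11.2 × 0.8
     = 624.81 + 149.04 = 773.84 kPa.

q_ult ≈ 770 kPa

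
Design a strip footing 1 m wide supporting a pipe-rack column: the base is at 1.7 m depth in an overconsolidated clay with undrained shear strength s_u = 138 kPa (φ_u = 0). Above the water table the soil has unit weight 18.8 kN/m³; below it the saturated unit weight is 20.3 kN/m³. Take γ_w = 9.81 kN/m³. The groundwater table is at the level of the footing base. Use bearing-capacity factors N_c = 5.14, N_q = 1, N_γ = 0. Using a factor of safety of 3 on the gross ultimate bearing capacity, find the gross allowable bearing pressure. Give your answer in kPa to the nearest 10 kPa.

Effective surcharge at the founding depth q = γ·D_f = 18.8 × 1.7 = 31.96 kPa.
q_ult = c·N_c + q·N_q
     = 138 × 5.14 + 31.96 × 1
     = 709.32 + 31.96 = 741.28 kPa.
q_all = 741.28 / 3 = 247.09 kPa.

q_all ≈ 250 kPa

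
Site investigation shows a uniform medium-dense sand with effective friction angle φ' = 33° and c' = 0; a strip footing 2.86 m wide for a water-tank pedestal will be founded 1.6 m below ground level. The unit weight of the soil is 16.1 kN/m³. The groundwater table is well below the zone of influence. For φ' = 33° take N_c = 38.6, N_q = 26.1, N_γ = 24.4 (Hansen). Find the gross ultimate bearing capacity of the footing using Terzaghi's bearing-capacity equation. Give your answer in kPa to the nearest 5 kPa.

q_ult ≈ 1235 kPa

Overburden at base level: q = 16.1 × 1.6 = 25.76 kPa.
Surcharge term q·N_q = 25.76 × 26.1 = 672.34 kPa; self-weight term 0.5·γ·B·N_γ = 0.5 × 16.1 × 2.86 × 24.4 = 561.76 kPa.
q_ult = 672.34 + 561.76 = 1234.1 kPa.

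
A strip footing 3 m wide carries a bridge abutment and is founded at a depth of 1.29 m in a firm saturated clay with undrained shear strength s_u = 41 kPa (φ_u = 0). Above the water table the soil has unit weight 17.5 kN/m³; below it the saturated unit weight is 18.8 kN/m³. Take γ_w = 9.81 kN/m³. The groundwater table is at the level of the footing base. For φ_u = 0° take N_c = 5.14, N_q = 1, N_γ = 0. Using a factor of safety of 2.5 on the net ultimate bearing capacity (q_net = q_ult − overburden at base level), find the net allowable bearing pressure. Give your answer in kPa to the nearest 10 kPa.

q_all(net) ≈ 80 kPa

Effective surcharge at the founding depth q = γ·D_f = 17.5 × 1.29 = 22.575 kPa.
q_ult = c·N_c + q·N_q
     = 41 × 5.14 + 22.575 × 1
     = 210.74 + 22.575 = 233.31 kPa.
q_net = 233.31 − 22.575 = 210.74 kPa.
q_all(net) = 210.74 / 2.5 = 84.296 kPa.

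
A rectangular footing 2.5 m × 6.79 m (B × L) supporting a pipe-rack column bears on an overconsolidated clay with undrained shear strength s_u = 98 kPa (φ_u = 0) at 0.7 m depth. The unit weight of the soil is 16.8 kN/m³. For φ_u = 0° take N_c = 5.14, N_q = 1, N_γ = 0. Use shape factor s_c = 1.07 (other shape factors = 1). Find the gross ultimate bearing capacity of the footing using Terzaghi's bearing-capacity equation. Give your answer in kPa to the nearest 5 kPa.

Effective surcharge at the founding depth q = γ·D_f = 16.8 × 0.7 = 11.76 kPa.
q_ult = c·N_c·s_c + q·N_q
     = 98 × 5.14 × 1.07 + 11.76 × 1
     = 538.98 + 11.76 = 550.74 kPa.

q_ult ≈ 550 kPa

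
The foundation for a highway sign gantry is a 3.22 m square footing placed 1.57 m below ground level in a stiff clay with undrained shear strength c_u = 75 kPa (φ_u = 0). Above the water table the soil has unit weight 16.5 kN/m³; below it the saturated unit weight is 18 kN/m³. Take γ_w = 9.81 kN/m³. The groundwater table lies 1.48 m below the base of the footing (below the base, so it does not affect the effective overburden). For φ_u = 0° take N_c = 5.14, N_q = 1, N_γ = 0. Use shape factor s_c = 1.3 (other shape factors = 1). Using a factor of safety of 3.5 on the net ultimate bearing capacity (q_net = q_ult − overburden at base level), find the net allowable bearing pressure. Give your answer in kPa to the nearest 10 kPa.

q_all(net) ≈ 140 kPa

Effective surcharge at the founding depth q = γ·D_f = 16.5 × 1.57 = 25.905 kPa.
q_ult = c·N_c·s_c + q·N_q
     = 75 × 5.14 × 1.3 + 25.905 × 1
     = 501.15 + 25.905 = 527.06 kPa.
q_net = 527.06 − 25.905 = 501.15 kPa.
q_all(net) = 501.15 / 3.5 = 143.19 kPa.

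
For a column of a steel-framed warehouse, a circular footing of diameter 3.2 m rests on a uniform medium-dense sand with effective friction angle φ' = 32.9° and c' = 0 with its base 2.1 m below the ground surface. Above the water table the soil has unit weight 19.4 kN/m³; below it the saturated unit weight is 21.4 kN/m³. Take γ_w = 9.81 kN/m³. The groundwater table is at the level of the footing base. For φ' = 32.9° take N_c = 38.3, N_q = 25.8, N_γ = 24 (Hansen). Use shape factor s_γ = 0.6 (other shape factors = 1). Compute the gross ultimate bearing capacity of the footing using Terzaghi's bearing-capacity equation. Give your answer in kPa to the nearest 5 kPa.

q_ult ≈ 1320 kPa

q = γ·D_f = 19.4 × 2.1 = 40.74 kPa.
For the ½γBN_γ term take γ' = 21.4 − 9.81 = 11.59 kN/m³ (soil below base is submerged).
q·N_q = 40.74 × 25.8 = 1051.1 kPa
0.5·γ·B·N_γ·s_γ = 0.5 × 11.59 × 3.2 × 24 × 0.6 = 267.03 kPa
q_ult = 1051.1 + 267.03 = 1318.1 kPa.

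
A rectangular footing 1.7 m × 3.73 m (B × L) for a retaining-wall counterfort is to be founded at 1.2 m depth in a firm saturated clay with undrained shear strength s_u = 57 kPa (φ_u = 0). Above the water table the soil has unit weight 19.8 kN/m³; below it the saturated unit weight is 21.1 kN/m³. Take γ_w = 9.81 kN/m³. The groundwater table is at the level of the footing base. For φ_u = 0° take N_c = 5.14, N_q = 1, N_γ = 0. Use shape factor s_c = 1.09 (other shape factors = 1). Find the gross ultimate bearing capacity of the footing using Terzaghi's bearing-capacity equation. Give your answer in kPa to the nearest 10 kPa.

q_ult ≈ 340 kPa

Effective surcharge at the founding depth q = γ·D_f = 19.8 × 1.2 = 23.76 kPa.
q_ult = c·N_c·s_c + q·N_q
     = 57 × 5.14 × 1.09 + 23.76 × 1
     = 319.35 + 23.76 = 343.11 kPa.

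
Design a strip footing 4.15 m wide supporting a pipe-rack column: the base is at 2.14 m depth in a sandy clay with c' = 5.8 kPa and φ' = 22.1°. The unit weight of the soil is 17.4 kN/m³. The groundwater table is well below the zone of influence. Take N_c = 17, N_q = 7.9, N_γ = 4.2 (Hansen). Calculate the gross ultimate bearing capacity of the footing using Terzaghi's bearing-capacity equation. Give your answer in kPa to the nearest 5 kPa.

Effective surcharge at the founding depth q = γ·D_f = 17.4 × 2.14 = 37.236 kPa.
q_ult = c·N_c + q·N_q + 0.5·γ·B·N_γ
     = 5.8 × 17 + 37.236 × 7.9 + 0.5 × 17.4 × 4.15 × 4.2
     = 98.6 + 294.16 + 151.64 = 544.41 kPa.

q_ult ≈ 545 kPa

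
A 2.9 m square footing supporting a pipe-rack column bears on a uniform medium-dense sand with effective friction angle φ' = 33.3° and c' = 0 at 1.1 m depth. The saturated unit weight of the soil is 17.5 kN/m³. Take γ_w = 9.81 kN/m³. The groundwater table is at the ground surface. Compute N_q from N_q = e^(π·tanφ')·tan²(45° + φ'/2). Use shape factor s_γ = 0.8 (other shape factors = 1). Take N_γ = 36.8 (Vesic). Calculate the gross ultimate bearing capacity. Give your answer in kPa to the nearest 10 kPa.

q_ult ≈ 560 kPa

tan33.3° = 0.6569, so N_q = e^(π×0.6569)·tan²(61.65°) = 7.875 × 3.435 = 27.05.
Water table at ground surface, so effective unit weight γ' = 17.5 − 9.81 = 7.69 kN/m³ is used throughout; overburden q = 7.69 × 1.1 = 8.459 kPa; the same γ' applies in the ½γBN_γ term.
Surcharge term q·N_q = 8.459 × 27.048 = 228.8 kPa; self-weight term 0.5·γ·B·N_γ·s_γ = 0.5 × 7.69 × 2.9 × 36.8 × 0.8 = 328.27 kPa.
q_ult = 228.8 + 328.27 = 557.07 kPa.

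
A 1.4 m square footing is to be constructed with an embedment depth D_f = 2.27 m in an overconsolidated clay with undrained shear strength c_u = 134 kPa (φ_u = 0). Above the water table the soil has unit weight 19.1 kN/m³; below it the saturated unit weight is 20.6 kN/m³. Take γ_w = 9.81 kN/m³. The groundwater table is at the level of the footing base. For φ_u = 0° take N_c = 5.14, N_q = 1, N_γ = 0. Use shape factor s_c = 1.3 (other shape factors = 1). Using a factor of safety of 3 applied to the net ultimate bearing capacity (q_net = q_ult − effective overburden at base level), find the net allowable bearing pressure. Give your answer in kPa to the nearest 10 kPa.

q_all(net) ≈ 300 kPa

Effective surcharge at the founding depth q = γ·D_f = 19.1 × 2.27 = 43.357 kPa.
q_ult = c·N_c·s_c + q·N_q
     = 134 × 5.14 × 1.3 + 43.357 × 1
     = 895.39 + 43.357 = 938.75 kPa.
Net ultimate: q_net = 938.75 − 43.357 = 895.39 kPa.
q_all(net) = 895.39 / 3 = 298.46 kPa.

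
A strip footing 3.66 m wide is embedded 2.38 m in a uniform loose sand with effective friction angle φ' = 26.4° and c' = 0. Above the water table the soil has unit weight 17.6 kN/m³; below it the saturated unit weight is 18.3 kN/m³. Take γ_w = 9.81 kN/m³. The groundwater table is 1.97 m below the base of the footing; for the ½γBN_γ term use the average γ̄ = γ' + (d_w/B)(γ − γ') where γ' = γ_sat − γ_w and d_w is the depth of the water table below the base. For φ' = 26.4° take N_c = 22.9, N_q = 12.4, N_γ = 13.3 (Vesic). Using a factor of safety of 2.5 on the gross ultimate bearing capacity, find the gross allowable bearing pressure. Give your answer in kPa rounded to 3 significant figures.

q_all ≈ 338 kPa

Effective surcharge at the founding depth q = γ·D_f = 17.6 × 2.38 = 41.888 kPa.
With d_w = 1.97 m < B, γ̄ = 8.49 + (1.97/3.66) × (17.6 − 8.49) = 13.393 kN/m³.
q_ult = q·N_q + 0.5·γ·B·N_γ
     = 41.888 × 12.4 + 0.5 × 13.393 × 3.66 × 13.3
     = 519.41 + 325.98 = 845.39 kPa.
q_all = 845.39 / 2.5 = 338.16 kPa.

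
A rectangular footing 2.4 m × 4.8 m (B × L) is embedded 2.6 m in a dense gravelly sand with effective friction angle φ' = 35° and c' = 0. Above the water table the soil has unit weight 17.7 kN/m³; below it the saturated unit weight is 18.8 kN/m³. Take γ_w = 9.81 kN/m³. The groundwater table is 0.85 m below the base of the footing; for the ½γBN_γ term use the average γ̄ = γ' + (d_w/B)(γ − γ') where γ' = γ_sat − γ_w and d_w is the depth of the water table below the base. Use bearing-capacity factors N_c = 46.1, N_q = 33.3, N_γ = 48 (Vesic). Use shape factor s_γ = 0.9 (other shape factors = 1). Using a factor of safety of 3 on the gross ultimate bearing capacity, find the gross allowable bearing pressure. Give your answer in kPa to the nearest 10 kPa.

Overburden at base level: q = 17.7 × 2.6 = 46.02 kPa.
The water table is 0.85 m below the base (< B = 2.4 m), so the ½γBN_γ term uses γ̄ = γ' + (d_w/B)(γ − γ') = 8.99 + (0.85/2.4)(17.7 − 8.99) = 12.075 kN/m³.
Surcharge term q·N_q = 46.02 × 33.3 = 1532.5 kPa; self-weight term 0.5·γ·B·N_γ·s_γ = 0.5 × 12.075 × 2.4 × 48 × 0.9 = 625.96 kPa.
q_ult = 1532.5 + 625.96 = 2158.4 kPa.
q_all = 2158.4 / 3 = 719.47 kPa.

q_all ≈ 720 kPa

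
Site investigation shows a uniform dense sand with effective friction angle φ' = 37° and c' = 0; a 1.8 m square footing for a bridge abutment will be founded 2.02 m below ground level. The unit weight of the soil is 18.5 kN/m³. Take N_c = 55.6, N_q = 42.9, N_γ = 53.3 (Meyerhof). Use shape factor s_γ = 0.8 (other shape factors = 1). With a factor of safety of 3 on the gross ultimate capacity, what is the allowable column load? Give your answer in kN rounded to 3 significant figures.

Overburden at base level: q = 18.5 × 2.02 = 37.37 kPa.
Surcharge term q·N_q = 37.37 × 42.9 = 1603.2 kPa; self-weight term 0.5·γ·B·N_γ·s_γ = 0.5 × 18.5 × 1.8 × 53.3 × 0.8 = 709.96 kPa.
q_ult = 1603.2 + 709.96 = 2313.1 kPa.
Gross allowable pressure q_all = 2313.1 / 3 = 771.04 kPa.
Footing area = 3.24 m², so allowable column load = 771.04 × 3.24 = 2498.2 kN.

P_all ≈ 2500 kN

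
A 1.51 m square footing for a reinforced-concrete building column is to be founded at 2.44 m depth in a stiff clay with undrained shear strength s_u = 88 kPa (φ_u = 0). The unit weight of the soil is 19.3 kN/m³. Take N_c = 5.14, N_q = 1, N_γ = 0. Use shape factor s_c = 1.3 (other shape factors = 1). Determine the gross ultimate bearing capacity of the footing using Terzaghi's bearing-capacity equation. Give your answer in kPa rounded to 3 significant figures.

q_ult ≈ 635 kPa

Overburden at base level: q = 19.3 × 2.44 = 47.092 kPa.
Cohesion term c·N_c·s_c = 88 × 5.14 × 1.3 = 588.02 kPa; surcharge term q·N_q = 47.092 × 1 = 47.092 kPa.
q_ult = 588.02 + 47.092 = 635.11 kPa.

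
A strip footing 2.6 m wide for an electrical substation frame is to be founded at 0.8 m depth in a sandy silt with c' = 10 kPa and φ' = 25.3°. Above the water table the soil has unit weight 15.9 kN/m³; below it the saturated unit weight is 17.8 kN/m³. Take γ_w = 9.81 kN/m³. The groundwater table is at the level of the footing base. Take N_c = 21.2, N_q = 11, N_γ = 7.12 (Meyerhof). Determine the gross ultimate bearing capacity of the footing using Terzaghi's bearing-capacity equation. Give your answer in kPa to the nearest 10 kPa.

q = γ·D_f = 15.9 × 0.8 = 12.72 kPa.
For the ½γBN_γ term take γ' = 17.8 − 9.81 = 7.99 kN/m³ (soil below base is submerged).
c·N_c = 10 × 21.2 = 212 kPa
q·N_q = 12.72 × 11 = 139.92 kPa
0.5·γ·B·N_γ = 0.5 × 7.99 × 2.6 × 7.12 = 73.955 kPa
q_ult = 212 + 139.92 + 73.955 = 425.88 kPa.

q_ult ≈ 430 kPa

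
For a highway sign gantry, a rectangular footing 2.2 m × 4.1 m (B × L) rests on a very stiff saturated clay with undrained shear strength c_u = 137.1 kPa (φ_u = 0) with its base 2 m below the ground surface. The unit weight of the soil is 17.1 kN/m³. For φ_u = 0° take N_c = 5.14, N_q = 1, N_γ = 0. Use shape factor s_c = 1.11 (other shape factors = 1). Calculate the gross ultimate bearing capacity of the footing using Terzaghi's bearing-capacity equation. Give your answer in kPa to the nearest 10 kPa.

q = γ·D_f = 17.1 × 2 = 34.2 kPa.
c·N_c·s_c = 137.1 × 5.14 × 1.11 = 782.21 kPa
q·N_q = 34.2 × 1 = 34.2 kPa
q_ult = 782.21 + 34.2 = 816.41 kPa.

q_ult ≈ 820 kPa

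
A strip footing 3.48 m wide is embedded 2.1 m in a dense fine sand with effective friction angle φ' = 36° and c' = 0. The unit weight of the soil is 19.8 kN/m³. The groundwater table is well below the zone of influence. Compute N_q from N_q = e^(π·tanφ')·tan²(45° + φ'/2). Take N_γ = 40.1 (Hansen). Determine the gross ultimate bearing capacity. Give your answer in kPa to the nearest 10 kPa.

q_ult ≈ 2950 kPa

tan36° = 0.7265, so N_q = e^(π×0.7265)·tan²(63°) = 9.801 × 3.852 = 37.75.
Overburden at base level: q = 19.8 × 2.1 = 41.58 kPa.
Surcharge term q·N_q = 41.58 × 37.752 = 1569.7 kPa; self-weight term 0.5·γ·B·N_γ = 0.5 × 19.8 × 3.48 × 40.1 = 1381.5 kPa.
q_ult = 1569.7 + 1381.5 = 2951.3 kPa.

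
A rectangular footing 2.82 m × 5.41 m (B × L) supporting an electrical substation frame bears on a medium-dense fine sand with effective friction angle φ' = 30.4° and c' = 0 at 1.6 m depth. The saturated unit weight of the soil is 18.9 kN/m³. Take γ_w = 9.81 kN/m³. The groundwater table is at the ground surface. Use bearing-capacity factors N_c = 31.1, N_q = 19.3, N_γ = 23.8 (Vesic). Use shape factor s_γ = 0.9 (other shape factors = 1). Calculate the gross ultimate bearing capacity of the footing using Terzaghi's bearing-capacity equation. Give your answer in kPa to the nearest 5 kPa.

q_ult ≈ 555 kPa

Water table at ground surface, so effective unit weight γ' = 18.9 − 9.81 = 9.09 kN/m³ is used throughout; overburden q = 9.09 × 1.6 = 14.544 kPa; the same γ' applies in the ½γBN_γ term.
Surcharge term q·N_q = 14.544 × 19.3 = 280.7 kPa; self-weight term 0.5·γ·B·N_γ·s_γ = 0.5 × 9.09 × 2.82 × 23.8 × 0.9 = 274.54 kPa.
q_ult = 280.7 + 274.54 = 555.24 kPa.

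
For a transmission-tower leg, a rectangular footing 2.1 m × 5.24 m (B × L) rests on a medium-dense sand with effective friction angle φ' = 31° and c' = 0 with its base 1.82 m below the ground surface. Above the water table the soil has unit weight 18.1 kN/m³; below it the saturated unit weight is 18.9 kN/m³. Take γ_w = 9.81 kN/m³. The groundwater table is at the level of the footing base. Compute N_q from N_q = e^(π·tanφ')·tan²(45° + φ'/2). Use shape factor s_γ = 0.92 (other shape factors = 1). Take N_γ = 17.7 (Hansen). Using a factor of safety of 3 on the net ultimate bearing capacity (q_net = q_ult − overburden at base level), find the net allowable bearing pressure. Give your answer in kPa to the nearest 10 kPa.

q_all(net) ≈ 270 kPa

N_q = e^(π·tan31°)·tan²(60.5°) = 20.63.
Overburden at base level: q = 18.1 × 1.82 = 32.942 kPa.
Below the base the soil is submerged, so the ½γBN_γ term uses γ' = 18.9 − 9.81 = 9.09 kN/m³.
Surcharge term q·N_q = 32.942 × 20.631 = 679.62 kPa; self-weight term 0.5·γ·B·N_γ·s_γ = 0.5 × 9.09 × 2.1 × 17.7 × 0.92 = 155.42 kPa.
q_ult = 679.62 + 155.42 = 835.04 kPa.
q_net = 835.04 − 32.942 = 802.1 kPa.
q_all(net) = 802.1 / 3 = 267.37 kPa.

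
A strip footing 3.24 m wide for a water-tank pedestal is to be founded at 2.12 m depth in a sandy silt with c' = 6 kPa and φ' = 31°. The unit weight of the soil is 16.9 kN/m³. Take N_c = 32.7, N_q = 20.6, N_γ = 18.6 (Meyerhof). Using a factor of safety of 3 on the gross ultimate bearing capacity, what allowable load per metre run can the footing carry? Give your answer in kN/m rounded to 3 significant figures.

Overburden at base level: q = 16.9 × 2.12 = 35.828 kPa.
Cohesion term c·N_c = 6 × 32.7 = 196.2 kPa; surcharge term q·N_q = 35.828 × 20.6 = 738.06 kPa; self-weight term 0.5·γ·B·N_γ = 0.5 × 16.9 × 3.24 × 18.6 = 509.23 kPa.
q_ult = 196.2 + 738.06 + 509.23 = 1443.5 kPa.
Gross allowable pressure q_all = 1443.5 / 3 = 481.16 kPa.
Allowable wall load = q_all × B = 481.16 × 3.24 = 1559 kN per metre run.

≈ 1560 kN/m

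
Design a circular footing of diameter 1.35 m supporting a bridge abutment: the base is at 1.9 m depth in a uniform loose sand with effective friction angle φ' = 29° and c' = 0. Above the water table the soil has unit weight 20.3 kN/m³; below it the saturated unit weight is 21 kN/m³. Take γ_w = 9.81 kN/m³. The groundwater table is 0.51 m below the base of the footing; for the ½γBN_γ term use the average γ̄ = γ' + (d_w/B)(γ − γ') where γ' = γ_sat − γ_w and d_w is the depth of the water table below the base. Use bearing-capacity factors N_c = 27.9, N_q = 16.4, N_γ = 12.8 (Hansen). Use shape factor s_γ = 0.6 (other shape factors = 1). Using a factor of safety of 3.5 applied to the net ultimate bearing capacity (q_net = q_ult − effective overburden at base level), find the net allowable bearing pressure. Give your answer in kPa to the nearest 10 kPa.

q_all(net) ≈ 190 kPa

Effective surcharge at the founding depth q = γ·D_f = 20.3 × 1.9 = 38.57 kPa.
With d_w = 0.51 m < B, γ̄ = 11.19 + (0.51/1.35) × (20.3 − 11.19) = 14.632 kN/m³.
q_ult = q·N_q + 0.5·γ·B·N_γ·s_γ
     = 38.57 × 16.4 + 0.5 × 14.632 × 1.35 × 12.8 × 0.6
     = 632.55 + 75.85 = 708.4 kPa.
Net ultimate: q_net = 708.4 − 38.57 = 669.83 kPa.
q_all(net) = 669.83 / 3.5 = 191.38 kPa.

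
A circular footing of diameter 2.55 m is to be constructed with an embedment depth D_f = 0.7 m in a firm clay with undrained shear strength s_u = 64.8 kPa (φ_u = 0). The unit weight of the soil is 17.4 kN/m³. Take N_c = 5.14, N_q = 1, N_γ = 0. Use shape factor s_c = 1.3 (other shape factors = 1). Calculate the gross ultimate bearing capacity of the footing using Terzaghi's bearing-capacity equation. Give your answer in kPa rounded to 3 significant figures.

q_ult ≈ 445 kPa

q = γ·D_f = 17.4 × 0.7 = 12.18 kPa.
c·N_c·s_c = 64.8 × 5.14 × 1.3 = 432.99 kPa
q·N_q = 12.18 × 1 = 12.18 kPa
q_ult = 432.99 + 12.18 = 445.17 kPa.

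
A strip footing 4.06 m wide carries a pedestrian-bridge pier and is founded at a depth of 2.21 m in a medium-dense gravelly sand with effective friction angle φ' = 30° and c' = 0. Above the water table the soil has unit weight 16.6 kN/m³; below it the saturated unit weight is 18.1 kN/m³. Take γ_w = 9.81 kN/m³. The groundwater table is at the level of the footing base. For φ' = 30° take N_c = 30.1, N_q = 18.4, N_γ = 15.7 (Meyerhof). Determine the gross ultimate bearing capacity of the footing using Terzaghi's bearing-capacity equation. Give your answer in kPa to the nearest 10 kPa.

Effective surcharge at the founding depth q = γ·D_f = 16.6 × 2.21 = 36.686 kPa.
The water table coincides with the base, so in the self-weight term γ → γ' = 8.29 kN/m³.
q_ult = q·N_q + 0.5·γ·B·N_γ
     = 36.686 × 18.4 + 0.5 × 8.29 × 4.06 × 15.7
     = 675.02 + 264.21 = 939.23 kPa.

q_ult ≈ 940 kPa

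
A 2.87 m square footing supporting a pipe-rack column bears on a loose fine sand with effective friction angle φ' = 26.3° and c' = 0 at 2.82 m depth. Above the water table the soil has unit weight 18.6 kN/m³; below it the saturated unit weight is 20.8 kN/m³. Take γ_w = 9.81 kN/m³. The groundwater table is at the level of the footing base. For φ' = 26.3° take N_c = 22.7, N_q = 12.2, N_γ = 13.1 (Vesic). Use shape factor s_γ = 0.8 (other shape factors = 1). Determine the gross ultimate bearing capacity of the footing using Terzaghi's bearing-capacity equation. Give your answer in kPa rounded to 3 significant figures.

Effective surcharge at the founding depth q = γ·D_f = 18.6 × 2.82 = 52.452 kPa.
The water table coincides with the base, so in the self-weight term γ → γ' = 10.99 kN/m³.
q_ult = q·N_q + 0.5·γ·B·N_γ·s_γ
     = 52.452 × 12.2 + 0.5 × 10.99 × 2.87 × 13.1 × 0.8
     = 639.91 + 165.28 = 805.19 kPa.

q_ult ≈ 805 kPa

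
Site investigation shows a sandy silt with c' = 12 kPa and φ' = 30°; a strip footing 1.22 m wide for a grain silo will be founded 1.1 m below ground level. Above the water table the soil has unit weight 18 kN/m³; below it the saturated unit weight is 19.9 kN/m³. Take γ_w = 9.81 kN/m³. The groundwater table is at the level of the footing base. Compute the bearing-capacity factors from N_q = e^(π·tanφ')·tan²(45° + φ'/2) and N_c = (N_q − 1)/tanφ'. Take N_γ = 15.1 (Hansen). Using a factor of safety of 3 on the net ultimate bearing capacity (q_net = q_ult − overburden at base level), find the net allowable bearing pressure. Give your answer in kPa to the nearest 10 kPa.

N_q = e^(π·tan30°)·tan²(60°) = 18.4; N_c = (N_q − 1)/tanφ' = 30.14.
Overburden at base level: q = 18 × 1.1 = 19.8 kPa.
Below the base the soil is submerged, so the ½γBN_γ term uses γ' = 19.9 − 9.81 = 10.09 kN/m³.
Cohesion term c·N_c = 12 × 30.14 = 361.68 kPa; surcharge term q·N_q = 19.8 × 18.401 = 364.34 kPa; self-weight term 0.5·γ·B·N_γ = 0.5 × 10.09 × 1.22 × 15.1 = 92.939 kPa.
q_ult = 361.68 + 364.34 + 92.939 = 818.96 kPa.
q_net = 818.96 − 19.8 = 799.16 kPa.
q_all(net) = 799.16 / 3 = 266.39 kPa.

q_all(net) ≈ 270 kPa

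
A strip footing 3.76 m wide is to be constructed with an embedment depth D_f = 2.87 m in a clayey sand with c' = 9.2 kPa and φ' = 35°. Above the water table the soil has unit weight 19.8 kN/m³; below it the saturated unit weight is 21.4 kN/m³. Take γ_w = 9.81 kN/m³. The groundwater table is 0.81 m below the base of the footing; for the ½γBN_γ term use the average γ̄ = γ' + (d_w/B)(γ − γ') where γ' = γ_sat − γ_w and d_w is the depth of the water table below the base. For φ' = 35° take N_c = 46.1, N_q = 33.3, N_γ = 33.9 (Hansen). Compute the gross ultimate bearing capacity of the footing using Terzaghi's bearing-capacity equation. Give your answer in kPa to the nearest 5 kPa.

q_ult ≈ 3170 kPa

Overburden at base level: q = 19.8 × 2.87 = 56.826 kPa.
The water table is 0.81 m below the base (< B = 3.76 m), so the ½γBN_γ term uses γ̄ = γ' + (d_w/B)(γ − γ') = 11.59 + (0.81/3.76)(19.8 − 11.59) = 13.359 kN/m³.
Cohesion term c·N_c = 9.2 × 46.1 = 424.12 kPa; surcharge term q·N_q = 56.826 × 33.3 = 1892.3 kPa; self-weight term 0.5·γ·B·N_γ = 0.5 × 13.359 × 3.76 × 33.9 = 851.37 kPa.
q_ult = 424.12 + 1892.3 + 851.37 = 3167.8 kPa.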